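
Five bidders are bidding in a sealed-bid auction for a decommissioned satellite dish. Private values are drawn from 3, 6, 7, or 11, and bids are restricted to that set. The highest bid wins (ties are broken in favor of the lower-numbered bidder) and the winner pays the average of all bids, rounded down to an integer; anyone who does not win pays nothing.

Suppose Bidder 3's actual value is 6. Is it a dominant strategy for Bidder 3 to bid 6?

No

Consider the case where Bidder 1 bids 3, Bidder 2 bids 3, Bidder 4 bids 3 and Bidder 5 bids 7.
Truthful bid 6: loses, pays 0, utility 0.
Bid 7 instead: wins, pays 4, utility 6 - 4 = 2.
Since 2 > 0, bidding 7 is strictly better here, so truthful bidding is not dominant.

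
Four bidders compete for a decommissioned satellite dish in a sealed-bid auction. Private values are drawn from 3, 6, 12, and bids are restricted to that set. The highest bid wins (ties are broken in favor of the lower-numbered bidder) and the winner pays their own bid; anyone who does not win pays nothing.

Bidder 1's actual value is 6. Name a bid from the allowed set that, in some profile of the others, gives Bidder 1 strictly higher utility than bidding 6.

Suppose Bidder 2 bids 3, Bidder 3 bids 3 and Bidder 4 bids 3.
Bid 6: wins, pays 6, utility 6 - 6 = 0.
Bid 3: wins, pays 3, utility 6 - 3 = 3.
So bidding 3 beats truth here (3 > 0).

3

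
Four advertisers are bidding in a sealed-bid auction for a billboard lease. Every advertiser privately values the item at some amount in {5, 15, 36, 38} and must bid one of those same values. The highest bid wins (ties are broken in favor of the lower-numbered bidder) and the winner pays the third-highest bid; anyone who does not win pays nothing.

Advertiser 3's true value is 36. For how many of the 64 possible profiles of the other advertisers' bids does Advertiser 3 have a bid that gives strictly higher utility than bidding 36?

12

Others bid (5, 5, 38): truth gives 0; bid 38 gives 31 > 0. Violating.
Others bid (5, 15, 38): truth gives 0; bid 38 gives 21 > 0. Violating.
Others bid (5, 36, 5): truth gives 0; bid 38 gives 31 > 0. Violating.
Others bid (5, 36, 15): truth gives 0; bid 38 gives 21 > 0. Violating.
Others bid (5, 5, 5): truth gives 31; no alternative beats it.
Others bid (5, 5, 15): truth gives 31; no alternative beats it.
(Checking all 64 profiles: 12 have a profitable deviation, 52 do not.)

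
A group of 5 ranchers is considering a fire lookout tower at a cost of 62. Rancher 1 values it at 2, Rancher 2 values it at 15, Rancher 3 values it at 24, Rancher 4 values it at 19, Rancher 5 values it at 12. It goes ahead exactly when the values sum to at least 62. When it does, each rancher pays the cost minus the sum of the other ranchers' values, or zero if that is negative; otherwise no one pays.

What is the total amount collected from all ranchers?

Total value 72 ≥ cost 62, so it is built.
Rancher 1: others sum to 70; max(0, 62 - 70) = 0.
Rancher 2: others sum to 57; max(0, 62 - 57) = 5.
Rancher 3: others sum to 48; max(0, 62 - 48) = 14.
Rancher 4: others sum to 53; max(0, 62 - 53) = 9.
Rancher 5: others sum to 60; max(0, 62 - 60) = 2.
Total collected = 0 + 5 + 14 + 9 + 2 = 30.

30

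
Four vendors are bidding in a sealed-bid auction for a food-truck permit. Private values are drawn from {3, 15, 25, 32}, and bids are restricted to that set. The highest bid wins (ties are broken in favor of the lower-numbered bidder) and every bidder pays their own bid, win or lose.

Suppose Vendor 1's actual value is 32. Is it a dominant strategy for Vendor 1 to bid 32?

No

Consider the case where Vendor 2 bids 3, Vendor 3 bids 3 and Vendor 4 bids 3.
Truthful bid 32: wins, pays 32, utility 32 - 32 = 0.
Bid 3 instead: wins, pays 3, utility 32 - 3 = 29.
Since 29 > 0, bidding 3 is strictly better here, so truthful bidding is not dominant.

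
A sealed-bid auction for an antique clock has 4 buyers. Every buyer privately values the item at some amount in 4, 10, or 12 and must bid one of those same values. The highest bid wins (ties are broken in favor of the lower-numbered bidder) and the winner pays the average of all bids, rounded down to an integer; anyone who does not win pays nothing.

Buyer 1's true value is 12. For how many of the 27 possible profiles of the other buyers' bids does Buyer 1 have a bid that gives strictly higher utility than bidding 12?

Others bid (4, 4, 4): truth gives 6; bid 4 gives 8 > 6. Violating.
Others bid (4, 10, 10): truth gives 3; bid 10 gives 4 > 3. Violating.
Others bid (10, 4, 10): truth gives 3; bid 10 gives 4 > 3. Violating.
Others bid (10, 10, 4): truth gives 3; bid 10 gives 4 > 3. Violating.
Others bid (4, 4, 10): truth gives 5; no alternative beats it.
Others bid (4, 4, 12): truth gives 4; no alternative beats it.
(Checking all 27 profiles: 4 have a profitable deviation, 23 do not.)

4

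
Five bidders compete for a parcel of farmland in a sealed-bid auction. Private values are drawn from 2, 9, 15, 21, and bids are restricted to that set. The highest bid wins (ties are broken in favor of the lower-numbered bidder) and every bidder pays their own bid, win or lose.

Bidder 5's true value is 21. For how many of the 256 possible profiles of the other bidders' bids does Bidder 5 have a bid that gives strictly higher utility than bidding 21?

191

Others bid (2, 2, 2, 2): truth gives 0; bid 9 gives 12 > 0. Violating.
Others bid (2, 2, 2, 9): truth gives 0; bid 15 gives 6 > 0. Violating.
Others bid (2, 2, 2, 21): truth gives -21; bid 2 gives -2 > -21. Violating.
Others bid (2, 2, 9, 2): truth gives 0; bid 15 gives 6 > 0. Violating.
Others bid (2, 2, 2, 15): truth gives 0; no alternative beats it.
Others bid (2, 2, 9, 15): truth gives 0; no alternative beats it.
(Checking all 256 profiles: 191 have a profitable deviation, 65 do not.)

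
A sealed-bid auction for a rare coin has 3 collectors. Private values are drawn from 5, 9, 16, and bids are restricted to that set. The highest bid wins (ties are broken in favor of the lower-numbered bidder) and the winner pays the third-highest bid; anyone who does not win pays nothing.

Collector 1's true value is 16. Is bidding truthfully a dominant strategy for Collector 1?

Yes

Check each profile of the others' bids and compare truth against every alternative bid.
Others bid (5, 16): truth gives 11, best alternative gives 0.
Others bid (16, 5): truth gives 11, best alternative gives 0.
Others bid (9, 16): truth gives 7, best alternative gives 0.
Others bid (16, 9): truth gives 7, best alternative gives 0.
Others bid (5, 5): truth gives 11, best alternative gives 11.
Others bid (5, 9): truth gives 11, best alternative gives 11.
(Remaining 3 profiles checked similarly; truth is weakly best in each.)
In every case the truthful bid is at least as good as any alternative, so it is a dominant strategy.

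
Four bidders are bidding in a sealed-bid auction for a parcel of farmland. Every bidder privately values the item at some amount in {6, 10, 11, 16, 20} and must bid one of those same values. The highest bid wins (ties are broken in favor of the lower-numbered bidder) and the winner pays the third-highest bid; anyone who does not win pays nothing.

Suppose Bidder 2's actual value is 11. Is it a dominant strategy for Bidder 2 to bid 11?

No

Consider the case where Bidder 1 bids 6, Bidder 3 bids 6 and Bidder 4 bids 16.
Truthful bid 11: loses, pays 0, utility 0.
Bid 16 instead: wins, pays 6, utility 11 - 6 = 5.
Since 5 > 0, bidding 16 is strictly better here, so truthful bidding is not dominant.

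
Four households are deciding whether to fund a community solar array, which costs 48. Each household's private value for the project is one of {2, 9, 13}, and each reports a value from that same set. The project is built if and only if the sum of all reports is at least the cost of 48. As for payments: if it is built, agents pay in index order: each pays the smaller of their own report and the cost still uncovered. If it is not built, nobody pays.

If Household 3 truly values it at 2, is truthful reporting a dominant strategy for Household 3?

Yes

Check each profile of the others' reports and compare truth against every alternative report.
Others report (13, 13, 13): truth gives 0, best alternative gives -7.
Others report (2, 2, 2): truth gives 0, best alternative gives 0.
Others report (2, 2, 9): truth gives 0, best alternative gives 0.
Others report (2, 2, 13): truth gives 0, best alternative gives 0.
Others report (2, 9, 2): truth gives 0, best alternative gives 0.
Others report (2, 9, 9): truth gives 0, best alternative gives 0.
(Remaining 21 profiles checked similarly; truth is weakly best in each.)
In every case the truthful report is at least as good as any alternative, so it is a dominant strategy.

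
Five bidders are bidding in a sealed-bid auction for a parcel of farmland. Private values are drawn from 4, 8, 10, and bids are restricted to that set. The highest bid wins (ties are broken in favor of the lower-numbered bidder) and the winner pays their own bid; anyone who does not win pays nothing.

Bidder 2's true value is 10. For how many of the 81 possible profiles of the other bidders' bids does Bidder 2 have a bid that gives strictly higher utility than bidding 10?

8

Others bid (4, 4, 4, 4): truth gives 0; bid 8 gives 2 > 0. Violating.
Others bid (4, 4, 4, 8): truth gives 0; bid 8 gives 2 > 0. Violating.
Others bid (4, 4, 8, 4): truth gives 0; bid 8 gives 2 > 0. Violating.
Others bid (4, 4, 8, 8): truth gives 0; bid 8 gives 2 > 0. Violating.
Others bid (4, 4, 4, 10): truth gives 0; no alternative beats it.
Others bid (4, 4, 8, 10): truth gives 0; no alternative beats it.
(Checking all 81 profiles: 8 have a profitable deviation, 73 do not.)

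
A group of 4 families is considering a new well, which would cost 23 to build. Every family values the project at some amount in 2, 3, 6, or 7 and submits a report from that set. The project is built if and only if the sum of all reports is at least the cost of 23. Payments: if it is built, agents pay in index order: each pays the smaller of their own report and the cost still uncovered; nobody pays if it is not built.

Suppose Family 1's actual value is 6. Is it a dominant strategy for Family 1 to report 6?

Consider the case where Family 2 reports 6, Family 3 reports 7 and Family 4 reports 7.
Truthful report 6: project built, pays 6, utility 6 - 6 = 0.
Report 3 instead: project built, pays 3, utility 6 - 3 = 3.
Since 3 > 0, reporting 3 is strictly better here, so truthful reporting is not dominant.

No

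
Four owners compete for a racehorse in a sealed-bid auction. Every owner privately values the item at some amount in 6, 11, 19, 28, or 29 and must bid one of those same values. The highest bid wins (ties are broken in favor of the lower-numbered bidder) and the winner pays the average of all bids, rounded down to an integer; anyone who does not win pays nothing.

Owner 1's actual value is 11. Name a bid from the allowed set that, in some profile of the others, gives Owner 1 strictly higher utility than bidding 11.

Suppose Owner 2 bids 6, Owner 3 bids 6 and Owner 4 bids 6.
Bid 11: wins, pays 7, utility 11 - 7 = 4.
Bid 6: wins, pays 6, utility 11 - 6 = 5.
So bidding 6 beats truth here (5 > 4).

6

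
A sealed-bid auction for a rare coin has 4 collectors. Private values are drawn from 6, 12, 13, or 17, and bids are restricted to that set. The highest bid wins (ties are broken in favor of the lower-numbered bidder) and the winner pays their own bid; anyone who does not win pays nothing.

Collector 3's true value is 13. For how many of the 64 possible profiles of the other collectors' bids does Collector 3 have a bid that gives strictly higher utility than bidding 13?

Others bid (6, 6, 6): truth gives 0; bid 12 gives 1 > 0. Violating.
Others bid (6, 6, 12): truth gives 0; bid 12 gives 1 > 0. Violating.
Others bid (6, 6, 13): truth gives 0; no alternative beats it.
Others bid (6, 6, 17): truth gives 0; no alternative beats it.
(Checking all 64 profiles: 2 have a profitable deviation, 62 do not.)

2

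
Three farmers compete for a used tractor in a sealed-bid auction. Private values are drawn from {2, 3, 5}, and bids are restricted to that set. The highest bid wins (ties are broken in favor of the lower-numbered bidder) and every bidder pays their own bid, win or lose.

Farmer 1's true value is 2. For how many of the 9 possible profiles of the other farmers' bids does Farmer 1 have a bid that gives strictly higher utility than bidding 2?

Others bid (2, 3): truth gives -2; bid 3 gives -1 > -2. Violating.
Others bid (3, 2): truth gives -2; bid 3 gives -1 > -2. Violating.
Others bid (3, 3): truth gives -2; bid 3 gives -1 > -2. Violating.
Others bid (2, 2): truth gives 0; no alternative beats it.
Others bid (2, 5): truth gives -2; no alternative beats it.
(Checking all 9 profiles: 3 have a profitable deviation, 6 do not.)

3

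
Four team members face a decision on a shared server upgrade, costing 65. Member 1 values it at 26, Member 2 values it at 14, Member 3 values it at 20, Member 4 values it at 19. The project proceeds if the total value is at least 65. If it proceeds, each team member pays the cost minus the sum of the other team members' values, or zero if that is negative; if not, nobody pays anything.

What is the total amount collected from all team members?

Total value 79 ≥ cost 65, so it is built.
Member 1: others sum to 53; max(0, 65 - 53) = 12.
Member 2: others sum to 65; max(0, 65 - 65) = 0.
Member 3: others sum to 59; max(0, 65 - 59) = 6.
Member 4: others sum to 60; max(0, 65 - 60) = 5.
Total collected = 12 + 0 + 6 + 5 = 23.

23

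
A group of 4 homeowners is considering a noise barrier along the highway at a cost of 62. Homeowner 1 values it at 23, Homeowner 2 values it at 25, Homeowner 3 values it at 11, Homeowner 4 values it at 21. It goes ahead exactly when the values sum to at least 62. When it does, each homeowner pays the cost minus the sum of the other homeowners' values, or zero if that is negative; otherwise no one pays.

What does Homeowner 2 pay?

Total value 80 ≥ cost 62, so the project is built.
The other homeowners' values sum to 55.
Cost minus that sum is 62 - 55 = 7.

7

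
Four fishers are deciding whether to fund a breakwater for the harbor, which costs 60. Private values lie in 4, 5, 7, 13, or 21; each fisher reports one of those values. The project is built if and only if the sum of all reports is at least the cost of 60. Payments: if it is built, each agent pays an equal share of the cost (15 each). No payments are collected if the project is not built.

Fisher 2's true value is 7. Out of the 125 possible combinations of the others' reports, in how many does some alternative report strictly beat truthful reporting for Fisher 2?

3

Others report (13, 21, 21): truth gives -8; report 4 gives 0 > -8. Violating.
Others report (21, 13, 21): truth gives -8; report 4 gives 0 > -8. Violating.
Others report (21, 21, 13): truth gives -8; report 4 gives 0 > -8. Violating.
Others report (4, 4, 4): truth gives 0; no alternative beats it.
Others report (4, 4, 5): truth gives 0; no alternative beats it.
(Checking all 125 profiles: 3 have a profitable deviation, 122 do not.)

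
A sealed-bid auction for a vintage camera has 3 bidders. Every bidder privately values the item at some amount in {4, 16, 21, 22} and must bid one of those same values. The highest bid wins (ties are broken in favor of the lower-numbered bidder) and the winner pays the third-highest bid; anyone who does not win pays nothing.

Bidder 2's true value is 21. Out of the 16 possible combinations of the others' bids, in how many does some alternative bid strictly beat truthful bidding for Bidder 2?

4

Others bid (4, 22): truth gives 0; bid 22 gives 17 > 0. Violating.
Others bid (16, 22): truth gives 0; bid 22 gives 5 > 0. Violating.
Others bid (21, 4): truth gives 0; bid 22 gives 17 > 0. Violating.
Others bid (21, 16): truth gives 0; bid 22 gives 5 > 0. Violating.
Others bid (4, 4): truth gives 17; no alternative beats it.
Others bid (4, 16): truth gives 17; no alternative beats it.
(Checking all 16 profiles: 4 have a profitable deviation, 12 do not.)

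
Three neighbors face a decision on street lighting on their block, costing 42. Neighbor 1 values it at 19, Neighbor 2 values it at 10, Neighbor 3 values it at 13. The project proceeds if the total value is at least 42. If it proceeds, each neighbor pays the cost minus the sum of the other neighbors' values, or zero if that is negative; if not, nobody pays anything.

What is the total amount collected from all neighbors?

Total value 42 ≥ cost 42, so it is built.
Neighbor 1: others sum to 23; max(0, 42 - 23) = 19.
Neighbor 2: others sum to 32; max(0, 42 - 32) = 10.
Neighbor 3: others sum to 29; max(0, 42 - 29) = 13.
Total collected = 19 + 10 + 13 = 42.

42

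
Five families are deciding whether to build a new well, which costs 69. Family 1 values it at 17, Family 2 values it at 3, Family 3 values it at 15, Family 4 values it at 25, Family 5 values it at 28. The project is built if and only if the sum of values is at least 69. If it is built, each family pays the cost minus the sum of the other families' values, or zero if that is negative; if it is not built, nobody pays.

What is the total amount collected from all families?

15

Total value 88 ≥ cost 69, so it is built.
Family 1: others sum to 71; max(0, 69 - 71) = 0.
Family 2: others sum to 85; max(0, 69 - 85) = 0.
Family 3: others sum to 73; max(0, 69 - 73) = 0.
Family 4: others sum to 63; max(0, 69 - 63) = 6.
Family 5: others sum to 60; max(0, 69 - 60) = 9.
Total collected = 0 + 0 + 0 + 6 + 9 = 15.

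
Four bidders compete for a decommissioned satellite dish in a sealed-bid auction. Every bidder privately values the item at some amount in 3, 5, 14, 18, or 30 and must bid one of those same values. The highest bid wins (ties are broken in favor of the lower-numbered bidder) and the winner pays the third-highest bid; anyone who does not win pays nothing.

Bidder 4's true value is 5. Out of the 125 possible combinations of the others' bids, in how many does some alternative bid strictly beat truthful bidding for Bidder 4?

9

Others bid (3, 3, 5): truth gives 0; bid 14 gives 2 > 0. Violating.
Others bid (3, 3, 14): truth gives 0; bid 18 gives 2 > 0. Violating.
Others bid (3, 3, 18): truth gives 0; bid 30 gives 2 > 0. Violating.
Others bid (3, 5, 3): truth gives 0; bid 14 gives 2 > 0. Violating.
Others bid (3, 3, 3): truth gives 2; no alternative beats it.
Others bid (3, 3, 30): truth gives 0; no alternative beats it.
(Checking all 125 profiles: 9 have a profitable deviation, 116 do not.)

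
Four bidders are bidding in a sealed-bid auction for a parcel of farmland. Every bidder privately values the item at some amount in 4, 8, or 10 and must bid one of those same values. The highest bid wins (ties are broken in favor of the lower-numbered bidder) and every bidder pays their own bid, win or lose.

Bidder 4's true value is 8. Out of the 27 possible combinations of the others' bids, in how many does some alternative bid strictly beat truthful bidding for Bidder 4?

Others bid (4, 4, 8): truth gives -8; bid 10 gives -2 > -8. Violating.
Others bid (4, 4, 10): truth gives -8; bid 4 gives -4 > -8. Violating.
Others bid (4, 8, 4): truth gives -8; bid 10 gives -2 > -8. Violating.
Others bid (4, 8, 8): truth gives -8; bid 10 gives -2 > -8. Violating.
Others bid (4, 4, 4): truth gives 0; no alternative beats it.
(Checking all 27 profiles: 26 have a profitable deviation, 1 does not.)

26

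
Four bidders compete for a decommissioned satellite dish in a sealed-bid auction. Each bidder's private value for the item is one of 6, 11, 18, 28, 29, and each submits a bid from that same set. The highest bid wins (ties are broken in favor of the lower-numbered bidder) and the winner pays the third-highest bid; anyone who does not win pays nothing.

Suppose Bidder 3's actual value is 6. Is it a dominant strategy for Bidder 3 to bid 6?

Check each profile of the others' bids and compare truth against every alternative bid.
Others bid (6, 6, 6): truth gives 0, best alternative gives 0.
Others bid (6, 6, 11): truth gives 0, best alternative gives 0.
Others bid (6, 6, 18): truth gives 0, best alternative gives 0.
Others bid (6, 6, 28): truth gives 0, best alternative gives 0.
Others bid (6, 6, 29): truth gives 0, best alternative gives 0.
Others bid (6, 11, 6): truth gives 0, best alternative gives 0.
(Remaining 119 profiles checked similarly; truth is weakly best in each.)
In every case the truthful bid is at least as good as any alternative, so it is a dominant strategy.

Yes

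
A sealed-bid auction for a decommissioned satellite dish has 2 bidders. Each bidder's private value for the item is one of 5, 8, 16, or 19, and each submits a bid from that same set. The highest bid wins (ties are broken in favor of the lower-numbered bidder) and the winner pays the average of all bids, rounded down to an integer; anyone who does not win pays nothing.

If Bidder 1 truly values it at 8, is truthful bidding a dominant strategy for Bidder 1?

No

Consider the case where Bidder 2 bids 5.
Truthful bid 8: wins, pays 6, utility 8 - 6 = 2.
Bid 5 instead: wins, pays 5, utility 8 - 5 = 3.
Since 3 > 2, bidding 5 is strictly better here, so truthful bidding is not dominant.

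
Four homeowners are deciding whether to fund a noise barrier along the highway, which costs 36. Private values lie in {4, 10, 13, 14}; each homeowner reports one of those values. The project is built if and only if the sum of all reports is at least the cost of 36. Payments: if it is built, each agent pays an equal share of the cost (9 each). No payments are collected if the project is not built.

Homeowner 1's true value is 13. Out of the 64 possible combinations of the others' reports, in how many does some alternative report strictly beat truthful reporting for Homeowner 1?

3

Others report (4, 4, 14): truth gives 0; report 14 gives 4 > 0. Violating.
Others report (4, 14, 4): truth gives 0; report 14 gives 4 > 0. Violating.
Others report (14, 4, 4): truth gives 0; report 14 gives 4 > 0. Violating.
Others report (4, 4, 4): truth gives 0; no alternative beats it.
Others report (4, 4, 10): truth gives 0; no alternative beats it.
(Checking all 64 profiles: 3 have a profitable deviation, 61 do not.)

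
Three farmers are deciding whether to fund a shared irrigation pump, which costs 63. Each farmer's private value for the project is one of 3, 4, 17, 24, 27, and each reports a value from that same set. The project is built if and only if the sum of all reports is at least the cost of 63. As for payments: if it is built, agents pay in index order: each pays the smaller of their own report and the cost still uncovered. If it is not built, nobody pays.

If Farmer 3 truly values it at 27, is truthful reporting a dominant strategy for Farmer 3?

Yes

Check each profile of the others' reports and compare truth against every alternative report.
Others report (27, 27): truth gives 18, best alternative gives 18.
Others report (24, 27): truth gives 15, best alternative gives 15.
Others report (27, 24): truth gives 15, best alternative gives 15.
Others report (24, 24): truth gives 12, best alternative gives 12.
Others report (17, 27): truth gives 8, best alternative gives 8.
Others report (27, 17): truth gives 8, best alternative gives 8.
(Remaining 19 profiles checked similarly; truth is weakly best in each.)
In every case the truthful report is at least as good as any alternative, so it is a dominant strategy.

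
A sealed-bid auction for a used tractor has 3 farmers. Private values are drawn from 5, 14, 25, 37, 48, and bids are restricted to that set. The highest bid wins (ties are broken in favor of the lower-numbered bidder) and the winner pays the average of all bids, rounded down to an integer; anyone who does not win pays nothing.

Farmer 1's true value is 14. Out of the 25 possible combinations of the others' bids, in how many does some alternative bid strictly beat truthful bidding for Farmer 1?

1

Others bid (5, 5): truth gives 6; bid 5 gives 9 > 6. Violating.
Others bid (5, 14): truth gives 3; no alternative beats it.
Others bid (5, 25): truth gives 0; no alternative beats it.
(Checking all 25 profiles: 1 has a profitable deviation, 24 do not.)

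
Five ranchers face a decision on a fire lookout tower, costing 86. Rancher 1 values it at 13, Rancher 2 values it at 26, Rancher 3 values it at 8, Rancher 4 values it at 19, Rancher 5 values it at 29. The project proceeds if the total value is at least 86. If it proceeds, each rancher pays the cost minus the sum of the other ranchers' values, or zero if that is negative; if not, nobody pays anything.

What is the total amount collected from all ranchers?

51

Total value 95 ≥ cost 86, so it is built.
Rancher 1: others sum to 82; max(0, 86 - 82) = 4.
Rancher 2: others sum to 69; max(0, 86 - 69) = 17.
Rancher 3: others sum to 87; max(0, 86 - 87) = 0.
Rancher 4: others sum to 76; max(0, 86 - 76) = 10.
Rancher 5: others sum to 66; max(0, 86 - 66) = 20.
Total collected = 4 + 17 + 0 + 10 + 20 = 51.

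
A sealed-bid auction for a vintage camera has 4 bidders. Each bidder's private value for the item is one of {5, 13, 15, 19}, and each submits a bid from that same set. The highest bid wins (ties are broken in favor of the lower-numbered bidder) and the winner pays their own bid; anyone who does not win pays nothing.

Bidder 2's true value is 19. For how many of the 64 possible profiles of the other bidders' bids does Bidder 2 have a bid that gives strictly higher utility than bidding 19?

18

Others bid (5, 5, 5): truth gives 0; bid 13 gives 6 > 0. Violating.
Others bid (5, 5, 13): truth gives 0; bid 13 gives 6 > 0. Violating.
Others bid (5, 5, 15): truth gives 0; bid 15 gives 4 > 0. Violating.
Others bid (5, 13, 5): truth gives 0; bid 13 gives 6 > 0. Violating.
Others bid (5, 5, 19): truth gives 0; no alternative beats it.
Others bid (5, 13, 19): truth gives 0; no alternative beats it.
(Checking all 64 profiles: 18 have a profitable deviation, 46 do not.)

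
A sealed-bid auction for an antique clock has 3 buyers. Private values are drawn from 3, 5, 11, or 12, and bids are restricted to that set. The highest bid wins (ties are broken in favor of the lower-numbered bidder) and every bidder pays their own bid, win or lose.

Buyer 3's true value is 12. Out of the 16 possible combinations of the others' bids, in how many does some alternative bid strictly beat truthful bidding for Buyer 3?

11

Others bid (3, 3): truth gives 0; bid 5 gives 7 > 0. Violating.
Others bid (3, 5): truth gives 0; bid 11 gives 1 > 0. Violating.
Others bid (3, 12): truth gives -12; bid 3 gives -3 > -12. Violating.
Others bid (5, 3): truth gives 0; bid 11 gives 1 > 0. Violating.
Others bid (3, 11): truth gives 0; no alternative beats it.
Others bid (5, 11): truth gives 0; no alternative beats it.
(Checking all 16 profiles: 11 have a profitable deviation, 5 do not.)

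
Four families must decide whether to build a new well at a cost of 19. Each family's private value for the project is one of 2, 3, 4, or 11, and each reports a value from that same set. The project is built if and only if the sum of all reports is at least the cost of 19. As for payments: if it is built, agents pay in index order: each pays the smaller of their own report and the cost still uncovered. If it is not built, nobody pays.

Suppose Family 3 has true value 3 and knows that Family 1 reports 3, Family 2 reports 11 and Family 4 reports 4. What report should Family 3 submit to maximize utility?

Report 2: project built, pays 2, utility 3 - 2 = 1.
Report 3: project built, pays 3, utility 3 - 3 = 0.
Report 4: project built, pays 4, utility 3 - 4 = -1.
Report 11: project built, pays 5, utility 3 - 5 = -2.
The best choice is 2 with utility 1.

2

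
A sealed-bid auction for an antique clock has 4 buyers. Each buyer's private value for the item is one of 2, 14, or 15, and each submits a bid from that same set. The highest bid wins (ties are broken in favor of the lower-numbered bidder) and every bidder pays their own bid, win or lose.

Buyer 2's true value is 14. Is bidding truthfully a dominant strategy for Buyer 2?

No

Consider the case where Buyer 1 bids 2, Buyer 3 bids 2 and Buyer 4 bids 15.
Truthful bid 14: loses but pays 14, utility -14.
Bid 2 instead: loses but pays 2, utility -2.
Since -2 > -14, bidding 2 is strictly better here, so truthful bidding is not dominant.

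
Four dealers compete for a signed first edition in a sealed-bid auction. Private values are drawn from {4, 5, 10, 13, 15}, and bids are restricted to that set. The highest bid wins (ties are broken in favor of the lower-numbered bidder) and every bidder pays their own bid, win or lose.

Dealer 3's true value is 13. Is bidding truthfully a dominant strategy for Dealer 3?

No

Consider the case where Dealer 1 bids 4, Dealer 2 bids 4 and Dealer 4 bids 4.
Truthful bid 13: wins, pays 13, utility 13 - 13 = 0.
Bid 5 instead: wins, pays 5, utility 13 - 5 = 8.
Since 8 > 0, bidding 5 is strictly better here, so truthful bidding is not dominant.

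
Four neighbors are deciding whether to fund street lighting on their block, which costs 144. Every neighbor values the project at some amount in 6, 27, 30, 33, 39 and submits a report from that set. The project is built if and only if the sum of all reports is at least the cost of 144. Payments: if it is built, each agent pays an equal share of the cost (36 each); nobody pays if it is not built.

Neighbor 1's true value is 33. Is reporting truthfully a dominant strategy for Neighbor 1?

Consider the case where Neighbor 2 reports 33, Neighbor 3 reports 39 and Neighbor 4 reports 39.
Truthful report 33: project built, pays 36, utility 33 - 36 = -3.
Report 6 instead: project not built, utility 0.
Since 0 > -3, reporting 6 is strictly better here, so truthful reporting is not dominant.

No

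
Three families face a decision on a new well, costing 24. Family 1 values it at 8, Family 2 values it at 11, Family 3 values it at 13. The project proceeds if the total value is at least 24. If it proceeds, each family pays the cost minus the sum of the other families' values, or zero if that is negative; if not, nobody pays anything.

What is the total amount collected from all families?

8

Total value 32 ≥ cost 24, so it is built.
Family 1: others sum to 24; max(0, 24 - 24) = 0.
Family 2: others sum to 21; max(0, 24 - 21) = 3.
Family 3: others sum to 19; max(0, 24 - 19) = 5.
Total collected = 0 + 3 + 5 = 8.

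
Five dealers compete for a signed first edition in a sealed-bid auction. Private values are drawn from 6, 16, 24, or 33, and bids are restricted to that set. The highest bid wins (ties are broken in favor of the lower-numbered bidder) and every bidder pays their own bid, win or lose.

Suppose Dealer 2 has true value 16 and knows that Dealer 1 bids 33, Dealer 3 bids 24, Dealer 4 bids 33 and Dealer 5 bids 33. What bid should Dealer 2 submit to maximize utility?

Bid 6: loses but pays 6, utility -6.
Bid 16: loses but pays 16, utility -16.
Bid 24: loses but pays 24, utility -24.
Bid 33: loses but pays 33, utility -33.
The best choice is 6 with utility -6.

6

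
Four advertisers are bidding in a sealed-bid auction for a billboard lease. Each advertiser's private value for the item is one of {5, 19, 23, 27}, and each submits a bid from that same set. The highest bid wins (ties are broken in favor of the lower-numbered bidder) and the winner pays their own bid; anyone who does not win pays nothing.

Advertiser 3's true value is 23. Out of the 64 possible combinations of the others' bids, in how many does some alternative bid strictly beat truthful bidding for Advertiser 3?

Others bid (5, 5, 5): truth gives 0; bid 19 gives 4 > 0. Violating.
Others bid (5, 5, 19): truth gives 0; bid 19 gives 4 > 0. Violating.
Others bid (5, 5, 23): truth gives 0; no alternative beats it.
Others bid (5, 5, 27): truth gives 0; no alternative beats it.
(Checking all 64 profiles: 2 have a profitable deviation, 62 do not.)

2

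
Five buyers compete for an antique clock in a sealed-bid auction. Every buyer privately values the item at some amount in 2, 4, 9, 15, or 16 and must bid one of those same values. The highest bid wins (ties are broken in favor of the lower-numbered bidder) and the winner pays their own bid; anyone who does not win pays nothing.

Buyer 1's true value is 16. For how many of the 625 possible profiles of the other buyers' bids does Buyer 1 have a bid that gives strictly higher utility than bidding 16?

Others bid (2, 2, 2, 2): truth gives 0; bid 2 gives 14 > 0. Violating.
Others bid (2, 2, 2, 4): truth gives 0; bid 4 gives 12 > 0. Violating.
Others bid (2, 2, 2, 9): truth gives 0; bid 9 gives 7 > 0. Violating.
Others bid (2, 2, 2, 15): truth gives 0; bid 15 gives 1 > 0. Violating.
Others bid (2, 2, 2, 16): truth gives 0; no alternative beats it.
Others bid (2, 2, 4, 16): truth gives 0; no alternative beats it.
(Checking all 625 profiles: 256 have a profitable deviation, 369 do not.)

256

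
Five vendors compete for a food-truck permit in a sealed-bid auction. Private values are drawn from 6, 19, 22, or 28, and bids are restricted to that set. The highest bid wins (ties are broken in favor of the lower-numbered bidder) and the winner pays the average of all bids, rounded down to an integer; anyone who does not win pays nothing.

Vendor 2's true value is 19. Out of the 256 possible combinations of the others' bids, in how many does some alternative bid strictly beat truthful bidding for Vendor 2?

69

Others bid (6, 6, 6, 22): truth gives 0; bid 22 gives 7 > 0. Violating.
Others bid (6, 6, 6, 28): truth gives 0; bid 28 gives 5 > 0. Violating.
Others bid (6, 6, 19, 22): truth gives 0; bid 22 gives 4 > 0. Violating.
Others bid (6, 6, 19, 28): truth gives 0; bid 28 gives 2 > 0. Violating.
Others bid (6, 6, 6, 6): truth gives 11; no alternative beats it.
Others bid (6, 6, 6, 19): truth gives 8; no alternative beats it.
(Checking all 256 profiles: 69 have a profitable deviation, 187 do not.)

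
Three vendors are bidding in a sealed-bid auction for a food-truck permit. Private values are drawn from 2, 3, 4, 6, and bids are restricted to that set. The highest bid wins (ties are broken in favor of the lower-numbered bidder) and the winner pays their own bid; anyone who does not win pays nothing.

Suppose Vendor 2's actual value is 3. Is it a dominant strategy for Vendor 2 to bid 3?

Yes

Check each profile of the others' bids and compare truth against every alternative bid.
Others bid (2, 2): truth gives 0, best alternative gives 0.
Others bid (2, 3): truth gives 0, best alternative gives 0.
Others bid (2, 4): truth gives 0, best alternative gives 0.
Others bid (2, 6): truth gives 0, best alternative gives 0.
Others bid (3, 2): truth gives 0, best alternative gives 0.
Others bid (3, 3): truth gives 0, best alternative gives 0.
(Remaining 10 profiles checked similarly; truth is weakly best in each.)
In every case the truthful bid is at least as good as any alternative, so it is a dominant strategy.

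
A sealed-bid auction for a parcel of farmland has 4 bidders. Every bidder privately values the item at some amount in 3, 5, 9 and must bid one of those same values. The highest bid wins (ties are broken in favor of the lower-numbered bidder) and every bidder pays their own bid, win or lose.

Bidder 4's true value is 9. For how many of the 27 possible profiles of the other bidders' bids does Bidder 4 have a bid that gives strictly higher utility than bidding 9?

20

Others bid (3, 3, 3): truth gives 0; bid 5 gives 4 > 0. Violating.
Others bid (3, 3, 9): truth gives -9; bid 3 gives -3 > -9. Violating.
Others bid (3, 5, 9): truth gives -9; bid 3 gives -3 > -9. Violating.
Others bid (3, 9, 3): truth gives -9; bid 3 gives -3 > -9. Violating.
Others bid (3, 3, 5): truth gives 0; no alternative beats it.
Others bid (3, 5, 3): truth gives 0; no alternative beats it.
(Checking all 27 profiles: 20 have a profitable deviation, 7 do not.)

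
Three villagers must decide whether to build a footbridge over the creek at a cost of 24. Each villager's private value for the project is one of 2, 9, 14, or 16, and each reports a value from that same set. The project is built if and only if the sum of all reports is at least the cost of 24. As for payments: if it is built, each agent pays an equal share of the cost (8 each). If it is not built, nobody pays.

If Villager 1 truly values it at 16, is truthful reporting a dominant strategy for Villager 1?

Yes

Check each profile of the others' reports and compare truth against every alternative report.
Others report (2, 9): truth gives 8, best alternative gives 8.
Others report (2, 14): truth gives 8, best alternative gives 8.
Others report (2, 16): truth gives 8, best alternative gives 8.
Others report (9, 2): truth gives 8, best alternative gives 8.
Others report (9, 9): truth gives 8, best alternative gives 8.
Others report (9, 14): truth gives 8, best alternative gives 8.
(Remaining 10 profiles checked similarly; truth is weakly best in each.)
In every case the truthful report is at least as good as any alternative, so it is a dominant strategy.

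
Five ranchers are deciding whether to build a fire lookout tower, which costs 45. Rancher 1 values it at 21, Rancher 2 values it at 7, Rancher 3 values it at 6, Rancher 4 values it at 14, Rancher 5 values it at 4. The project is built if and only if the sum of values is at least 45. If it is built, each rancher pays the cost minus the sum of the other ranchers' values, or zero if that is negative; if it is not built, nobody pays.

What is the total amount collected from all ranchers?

21

Total value 52 ≥ cost 45, so it is built.
Rancher 1: others sum to 31; max(0, 45 - 31) = 14.
Rancher 2: others sum to 45; max(0, 45 - 45) = 0.
Rancher 3: others sum to 46; max(0, 45 - 46) = 0.
Rancher 4: others sum to 38; max(0, 45 - 38) = 7.
Rancher 5: others sum to 48; max(0, 45 - 48) = 0.
Total collected = 14 + 0 + 0 + 7 + 0 = 21.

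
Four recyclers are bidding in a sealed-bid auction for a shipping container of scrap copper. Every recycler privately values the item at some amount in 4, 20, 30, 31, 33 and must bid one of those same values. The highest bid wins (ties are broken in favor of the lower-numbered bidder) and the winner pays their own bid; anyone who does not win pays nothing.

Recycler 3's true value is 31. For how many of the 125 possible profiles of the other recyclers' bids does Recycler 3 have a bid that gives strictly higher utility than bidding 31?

12

Others bid (4, 4, 4): truth gives 0; bid 20 gives 11 > 0. Violating.
Others bid (4, 4, 20): truth gives 0; bid 20 gives 11 > 0. Violating.
Others bid (4, 4, 30): truth gives 0; bid 30 gives 1 > 0. Violating.
Others bid (4, 20, 4): truth gives 0; bid 30 gives 1 > 0. Violating.
Others bid (4, 4, 31): truth gives 0; no alternative beats it.
Others bid (4, 4, 33): truth gives 0; no alternative beats it.
(Checking all 125 profiles: 12 have a profitable deviation, 113 do not.)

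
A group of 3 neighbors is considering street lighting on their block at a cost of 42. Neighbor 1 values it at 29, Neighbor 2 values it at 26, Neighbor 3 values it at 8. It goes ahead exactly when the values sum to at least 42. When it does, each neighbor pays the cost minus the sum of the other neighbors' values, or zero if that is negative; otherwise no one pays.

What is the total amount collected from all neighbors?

Total value 63 ≥ cost 42, so it is built.
Neighbor 1: others sum to 34; max(0, 42 - 34) = 8.
Neighbor 2: others sum to 37; max(0, 42 - 37) = 5.
Neighbor 3: others sum to 55; max(0, 42 - 55) = 0.
Total collected = 8 + 5 + 0 = 13.

13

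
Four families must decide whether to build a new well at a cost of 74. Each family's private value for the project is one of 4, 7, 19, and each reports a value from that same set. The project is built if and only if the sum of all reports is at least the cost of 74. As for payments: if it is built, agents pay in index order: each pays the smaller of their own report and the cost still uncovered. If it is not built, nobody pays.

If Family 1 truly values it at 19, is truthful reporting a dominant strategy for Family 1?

Yes

Check each profile of the others' reports and compare truth against every alternative report.
Others report (4, 4, 4): truth gives 0, best alternative gives 0.
Others report (4, 4, 7): truth gives 0, best alternative gives 0.
Others report (4, 4, 19): truth gives 0, best alternative gives 0.
Others report (4, 7, 4): truth gives 0, best alternative gives 0.
Others report (4, 7, 7): truth gives 0, best alternative gives 0.
Others report (4, 7, 19): truth gives 0, best alternative gives 0.
(Remaining 21 profiles checked similarly; truth is weakly best in each.)
In every case the truthful report is at least as good as any alternative, so it is a dominant strategy.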